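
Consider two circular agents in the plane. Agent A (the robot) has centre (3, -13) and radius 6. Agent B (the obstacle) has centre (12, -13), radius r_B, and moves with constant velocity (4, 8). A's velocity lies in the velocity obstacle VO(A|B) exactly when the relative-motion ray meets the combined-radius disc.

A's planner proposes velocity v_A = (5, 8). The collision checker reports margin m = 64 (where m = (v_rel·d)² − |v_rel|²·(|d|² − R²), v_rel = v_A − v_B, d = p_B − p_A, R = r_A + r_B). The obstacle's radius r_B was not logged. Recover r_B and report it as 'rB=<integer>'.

m = 64
d = (9, 0);  v_rel = (1, 0),  |v_rel|² = 1
v_rel×d = (1)·(0) − (0)·(9) = 0
since m = R²·1 − 0²:  R² = (0 + 64) / 1 = 64
R = √64 = 8  ⇒  r_B = 8 − 6 = 2

rB=2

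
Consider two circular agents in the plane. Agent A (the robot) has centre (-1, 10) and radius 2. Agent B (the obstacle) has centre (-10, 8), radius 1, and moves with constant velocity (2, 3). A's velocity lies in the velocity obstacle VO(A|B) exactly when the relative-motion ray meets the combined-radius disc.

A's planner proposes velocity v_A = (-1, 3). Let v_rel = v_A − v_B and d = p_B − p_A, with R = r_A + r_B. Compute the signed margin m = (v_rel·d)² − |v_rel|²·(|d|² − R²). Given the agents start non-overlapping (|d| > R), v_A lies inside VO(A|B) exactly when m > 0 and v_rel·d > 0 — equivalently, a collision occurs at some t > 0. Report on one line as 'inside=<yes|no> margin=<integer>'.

d = (-9, -2),  |d|² = 85;  R = 2+1 = 3,  c = 85−3² = 76
v_rel = (-3, 0),  |v_rel|² = 9;  v_rel·d = (-3)·(-9) + (0)·(-2) = 27
9·t² − 54·t + 76 = 0  ⇒  m = 27² − 9·76 = 45
m = 45 > 0,  v_rel·d = 27 > 0  ⇒  inside

inside=yes margin=45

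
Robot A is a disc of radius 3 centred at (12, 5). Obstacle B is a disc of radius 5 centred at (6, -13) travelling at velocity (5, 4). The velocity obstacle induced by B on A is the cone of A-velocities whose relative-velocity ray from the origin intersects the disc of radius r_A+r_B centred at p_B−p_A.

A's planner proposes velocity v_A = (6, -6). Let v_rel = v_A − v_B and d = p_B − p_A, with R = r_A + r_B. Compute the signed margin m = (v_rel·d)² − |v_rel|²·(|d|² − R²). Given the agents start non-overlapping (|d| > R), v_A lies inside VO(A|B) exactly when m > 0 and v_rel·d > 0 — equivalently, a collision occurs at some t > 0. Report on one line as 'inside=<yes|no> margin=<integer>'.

d = (-6, -18),  |d|² = 360;  R = 3+5 = 8,  c = 360−8² = 296
v_rel = (1, -10),  |v_rel|² = 101;  v_rel·d = (1)·(-6) + (-10)·(-18) = 174
101·t² − 348·t + 296 = 0  ⇒  m = 174² − 101·296 = 380
m = 380 > 0,  v_rel·d = 174 > 0  ⇒  inside

inside=yes margin=380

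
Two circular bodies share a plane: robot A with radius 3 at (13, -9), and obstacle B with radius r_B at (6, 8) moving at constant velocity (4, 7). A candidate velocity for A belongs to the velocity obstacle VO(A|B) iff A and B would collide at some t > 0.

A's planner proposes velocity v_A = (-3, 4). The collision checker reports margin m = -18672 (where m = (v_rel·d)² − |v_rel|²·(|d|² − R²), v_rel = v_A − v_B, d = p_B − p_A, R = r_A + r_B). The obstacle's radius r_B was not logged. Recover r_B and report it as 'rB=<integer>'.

m = -18672
d = (-7, 17);  v_rel = (-7, -3),  |v_rel|² = 58
v_rel×d = (-7)·(17) − (-3)·(-7) = -140
since m = R²·58 − (-140)²:  R² = (19600 + -18672) / 58 = 16
R = √16 = 4  ⇒  r_B = 4 − 3 = 1

rB=1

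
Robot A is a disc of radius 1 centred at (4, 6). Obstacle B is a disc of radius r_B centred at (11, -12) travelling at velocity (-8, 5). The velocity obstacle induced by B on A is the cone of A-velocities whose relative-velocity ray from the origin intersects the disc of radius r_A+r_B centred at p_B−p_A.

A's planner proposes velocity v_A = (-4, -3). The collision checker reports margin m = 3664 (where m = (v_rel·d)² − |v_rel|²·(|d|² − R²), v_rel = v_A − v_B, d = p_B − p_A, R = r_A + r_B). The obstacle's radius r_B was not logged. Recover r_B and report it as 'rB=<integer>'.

m = 3664
d = (7, -18);  v_rel = (4, -8),  |v_rel|² = 80
v_rel×d = (4)·(-18) − (-8)·(7) = -16
since m = R²·80 − (-16)²:  R² = (256 + 3664) / 80 = 49
R = √49 = 7  ⇒  r_B = 7 − 1 = 6

rB=6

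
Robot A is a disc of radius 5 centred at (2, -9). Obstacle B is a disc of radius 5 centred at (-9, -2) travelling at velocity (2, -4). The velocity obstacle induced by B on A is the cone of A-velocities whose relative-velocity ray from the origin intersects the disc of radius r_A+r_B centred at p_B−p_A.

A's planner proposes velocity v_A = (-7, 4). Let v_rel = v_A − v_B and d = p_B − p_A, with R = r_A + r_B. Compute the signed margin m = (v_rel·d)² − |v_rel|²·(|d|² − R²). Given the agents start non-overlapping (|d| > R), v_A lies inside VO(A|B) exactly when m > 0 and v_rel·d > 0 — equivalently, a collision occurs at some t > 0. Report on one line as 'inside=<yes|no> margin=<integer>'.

d = (-11, 7),  |d|² = 170;  R = 5+5 = 10,  c = 170−10² = 70
v_rel = (-9, 8),  |v_rel|² = 145;  v_rel·d = (-9)·(-11) + (8)·(7) = 155
145·t² − 310·t + 70 = 0  ⇒  m = 155² − 145·70 = 13875
m = 13875 > 0,  v_rel·d = 155 > 0  ⇒  inside

inside=yes margin=13875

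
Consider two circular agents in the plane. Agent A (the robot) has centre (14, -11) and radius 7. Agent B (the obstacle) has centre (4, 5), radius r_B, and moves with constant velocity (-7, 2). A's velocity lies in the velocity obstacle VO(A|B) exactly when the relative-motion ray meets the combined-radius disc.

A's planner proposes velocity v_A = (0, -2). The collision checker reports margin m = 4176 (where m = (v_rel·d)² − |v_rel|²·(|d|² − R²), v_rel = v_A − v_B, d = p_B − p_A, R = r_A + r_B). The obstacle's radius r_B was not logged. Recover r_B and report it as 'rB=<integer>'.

m = 4176
d = (-10, 16);  v_rel = (7, -4),  |v_rel|² = 65
v_rel×d = (7)·(16) − (-4)·(-10) = 72
since m = R²·65 − 72²:  R² = (5184 + 4176) / 65 = 144
R = √144 = 12  ⇒  r_B = 12 − 7 = 5

rB=5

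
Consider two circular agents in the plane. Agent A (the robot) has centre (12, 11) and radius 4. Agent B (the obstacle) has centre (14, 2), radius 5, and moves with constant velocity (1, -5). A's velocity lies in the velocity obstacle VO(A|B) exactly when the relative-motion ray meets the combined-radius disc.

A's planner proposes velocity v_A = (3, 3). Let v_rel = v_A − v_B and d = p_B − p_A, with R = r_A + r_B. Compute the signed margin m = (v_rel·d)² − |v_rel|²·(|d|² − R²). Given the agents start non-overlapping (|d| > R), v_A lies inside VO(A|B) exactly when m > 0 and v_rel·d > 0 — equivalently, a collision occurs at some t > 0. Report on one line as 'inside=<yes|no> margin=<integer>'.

d = (2, -9),  |d|² = 85;  R = 4+5 = 9,  c = 85−9² = 4
v_rel = (2, 8),  |v_rel|² = 68;  v_rel·d = (2)·(2) + (8)·(-9) = -68
68·t² + 136·t + 4 = 0  ⇒  m = (-68)² − 68·4 = 4352
m = 4352 > 0,  v_rel·d = -68 < 0  ⇒  outside

inside=no margin=4352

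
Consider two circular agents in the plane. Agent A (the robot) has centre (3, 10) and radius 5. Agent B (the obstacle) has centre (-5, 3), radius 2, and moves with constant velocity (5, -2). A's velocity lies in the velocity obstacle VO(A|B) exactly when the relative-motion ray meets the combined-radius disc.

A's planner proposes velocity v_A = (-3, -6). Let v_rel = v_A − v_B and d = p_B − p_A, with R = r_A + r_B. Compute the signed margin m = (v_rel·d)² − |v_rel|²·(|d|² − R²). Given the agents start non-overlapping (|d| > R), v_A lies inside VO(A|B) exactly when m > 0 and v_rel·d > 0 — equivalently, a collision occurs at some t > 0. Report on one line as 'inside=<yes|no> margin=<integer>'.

d = (-8, -7),  |d|² = 113;  R = 5+2 = 7,  c = 113−7² = 64
v_rel = (-8, -4),  |v_rel|² = 80;  v_rel·d = (-8)·(-8) + (-4)·(-7) = 92
80·t² − 184·t + 64 = 0  ⇒  m = 92² − 80·64 = 3344
m = 3344 > 0,  v_rel·d = 92 > 0  ⇒  inside

inside=yes margin=3344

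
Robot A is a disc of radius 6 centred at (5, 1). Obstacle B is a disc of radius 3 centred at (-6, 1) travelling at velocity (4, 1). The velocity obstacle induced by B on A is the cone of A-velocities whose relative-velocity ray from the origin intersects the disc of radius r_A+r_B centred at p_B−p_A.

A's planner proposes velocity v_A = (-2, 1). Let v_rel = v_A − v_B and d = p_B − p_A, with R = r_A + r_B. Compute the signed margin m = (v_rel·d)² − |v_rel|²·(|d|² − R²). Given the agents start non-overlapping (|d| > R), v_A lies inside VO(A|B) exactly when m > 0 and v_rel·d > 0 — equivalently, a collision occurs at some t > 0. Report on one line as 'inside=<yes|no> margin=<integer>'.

d = (-11, 0),  |d|² = 121;  R = 6+3 = 9,  c = 121−9² = 40
v_rel = (-6, 0),  |v_rel|² = 36;  v_rel·d = (-6)·(-11) + (0)·(0) = 66
36·t² − 132·t + 40 = 0  ⇒  m = 66² − 36·40 = 2916
m = 2916 > 0,  v_rel·d = 66 > 0  ⇒  inside

inside=yes margin=2916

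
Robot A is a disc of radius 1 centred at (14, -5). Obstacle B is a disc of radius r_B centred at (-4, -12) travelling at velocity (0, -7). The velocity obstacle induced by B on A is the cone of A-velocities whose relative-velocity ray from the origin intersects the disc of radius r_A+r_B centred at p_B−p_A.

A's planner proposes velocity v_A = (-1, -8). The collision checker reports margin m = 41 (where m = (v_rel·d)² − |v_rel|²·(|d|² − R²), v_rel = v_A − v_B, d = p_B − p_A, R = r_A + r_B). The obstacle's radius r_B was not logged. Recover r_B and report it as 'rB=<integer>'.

m = 41
d = (-18, -7);  v_rel = (-1, -1),  |v_rel|² = 2
v_rel×d = (-1)·(-7) − (-1)·(-18) = -11
since m = R²·2 − (-11)²:  R² = (121 + 41) / 2 = 81
R = √81 = 9  ⇒  r_B = 9 − 1 = 8

rB=8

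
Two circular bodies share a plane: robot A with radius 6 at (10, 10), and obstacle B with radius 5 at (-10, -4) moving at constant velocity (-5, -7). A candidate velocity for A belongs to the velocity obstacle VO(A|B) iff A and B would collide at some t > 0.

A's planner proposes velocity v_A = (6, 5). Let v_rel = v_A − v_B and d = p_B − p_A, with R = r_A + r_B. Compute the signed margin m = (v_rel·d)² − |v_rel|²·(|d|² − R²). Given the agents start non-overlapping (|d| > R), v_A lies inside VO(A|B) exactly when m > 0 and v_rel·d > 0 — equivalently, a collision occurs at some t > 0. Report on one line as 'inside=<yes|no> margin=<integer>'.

d = (-20, -14),  |d|² = 596;  R = 6+5 = 11,  c = 596−11² = 475
v_rel = (11, 12),  |v_rel|² = 265;  v_rel·d = (11)·(-20) + (12)·(-14) = -388
265·t² + 776·t + 475 = 0  ⇒  m = (-388)² − 265·475 = 24669
m = 24669 > 0,  v_rel·d = -388 < 0  ⇒  outside

inside=no margin=24669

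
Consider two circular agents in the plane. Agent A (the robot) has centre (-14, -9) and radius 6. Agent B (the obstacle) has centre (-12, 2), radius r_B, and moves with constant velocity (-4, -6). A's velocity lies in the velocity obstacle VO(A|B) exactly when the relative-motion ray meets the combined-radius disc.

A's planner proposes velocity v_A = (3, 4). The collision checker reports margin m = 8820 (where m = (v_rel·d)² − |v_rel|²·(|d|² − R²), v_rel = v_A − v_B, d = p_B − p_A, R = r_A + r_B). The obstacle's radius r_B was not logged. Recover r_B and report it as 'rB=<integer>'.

m = 8820
d = (2, 11);  v_rel = (7, 10),  |v_rel|² = 149
v_rel×d = (7)·(11) − (10)·(2) = 57
since m = R²·149 − 57²:  R² = (3249 + 8820) / 149 = 81
R = √81 = 9  ⇒  r_B = 9 − 6 = 3

rB=3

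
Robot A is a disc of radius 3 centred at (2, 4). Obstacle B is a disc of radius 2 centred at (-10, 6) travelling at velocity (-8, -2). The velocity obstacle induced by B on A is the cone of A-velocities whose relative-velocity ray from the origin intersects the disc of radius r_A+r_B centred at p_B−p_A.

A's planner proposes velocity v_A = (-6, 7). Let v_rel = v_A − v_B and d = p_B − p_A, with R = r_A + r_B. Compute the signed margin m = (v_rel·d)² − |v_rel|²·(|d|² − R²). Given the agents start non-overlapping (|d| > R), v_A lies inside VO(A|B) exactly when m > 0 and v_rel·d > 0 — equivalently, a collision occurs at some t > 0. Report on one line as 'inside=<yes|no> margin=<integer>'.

d = (-12, 2),  |d|² = 148;  R = 3+2 = 5,  c = 148−5² = 123
v_rel = (2, 9),  |v_rel|² = 85;  v_rel·d = (2)·(-12) + (9)·(2) = -6
85·t² + 12·t + 123 = 0  ⇒  m = (-6)² − 85·123 = -10419
m = -10419 < 0,  v_rel·d = -6 < 0  ⇒  outside

inside=no margin=-10419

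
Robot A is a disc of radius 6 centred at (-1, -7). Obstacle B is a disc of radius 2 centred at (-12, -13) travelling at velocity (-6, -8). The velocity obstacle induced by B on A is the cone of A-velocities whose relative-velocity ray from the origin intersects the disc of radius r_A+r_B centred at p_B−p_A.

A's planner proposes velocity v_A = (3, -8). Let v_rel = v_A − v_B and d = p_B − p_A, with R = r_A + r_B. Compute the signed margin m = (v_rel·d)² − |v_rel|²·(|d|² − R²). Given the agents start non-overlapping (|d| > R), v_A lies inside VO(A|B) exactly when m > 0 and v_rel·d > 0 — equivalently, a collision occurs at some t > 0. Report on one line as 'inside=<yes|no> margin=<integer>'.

d = (-11, -6),  |d|² = 157;  R = 6+2 = 8,  c = 157−8² = 93
v_rel = (9, 0),  |v_rel|² = 81;  v_rel·d = (9)·(-11) + (0)·(-6) = -99
81·t² + 198·t + 93 = 0  ⇒  m = (-99)² − 81·93 = 2268
m = 2268 > 0,  v_rel·d = -99 < 0  ⇒  outside

inside=no margin=2268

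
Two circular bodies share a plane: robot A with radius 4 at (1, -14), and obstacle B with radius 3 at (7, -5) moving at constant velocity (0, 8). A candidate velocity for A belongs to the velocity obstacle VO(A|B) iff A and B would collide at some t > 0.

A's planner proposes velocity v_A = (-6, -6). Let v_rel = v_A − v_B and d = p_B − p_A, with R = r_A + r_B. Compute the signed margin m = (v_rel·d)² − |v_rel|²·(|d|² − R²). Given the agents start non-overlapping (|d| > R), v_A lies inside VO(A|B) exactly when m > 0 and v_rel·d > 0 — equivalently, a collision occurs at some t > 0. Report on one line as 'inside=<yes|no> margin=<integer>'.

d = (6, 9),  |d|² = 117;  R = 4+3 = 7,  c = 117−7² = 68
v_rel = (-6, -14),  |v_rel|² = 232;  v_rel·d = (-6)·(6) + (-14)·(9) = -162
232·t² + 324·t + 68 = 0  ⇒  m = (-162)² − 232·68 = 10468
m = 10468 > 0,  v_rel·d = -162 < 0  ⇒  outside

inside=no margin=10468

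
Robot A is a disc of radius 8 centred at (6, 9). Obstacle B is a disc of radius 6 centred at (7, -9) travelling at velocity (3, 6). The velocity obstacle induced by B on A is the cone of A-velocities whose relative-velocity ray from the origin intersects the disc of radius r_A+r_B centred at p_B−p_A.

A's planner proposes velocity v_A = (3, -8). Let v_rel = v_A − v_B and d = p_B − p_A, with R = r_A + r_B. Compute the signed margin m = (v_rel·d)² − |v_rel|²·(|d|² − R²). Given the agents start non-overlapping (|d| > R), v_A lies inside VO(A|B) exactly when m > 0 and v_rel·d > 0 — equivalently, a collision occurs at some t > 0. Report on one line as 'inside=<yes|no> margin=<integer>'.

d = (1, -18),  |d|² = 325;  R = 8+6 = 14,  c = 325−14² = 129
v_rel = (0, -14),  |v_rel|² = 196;  v_rel·d = (0)·(1) + (-14)·(-18) = 252
196·t² − 504·t + 129 = 0  ⇒  m = 252² − 196·129 = 38220
m = 38220 > 0,  v_rel·d = 252 > 0  ⇒  inside

inside=yes margin=38220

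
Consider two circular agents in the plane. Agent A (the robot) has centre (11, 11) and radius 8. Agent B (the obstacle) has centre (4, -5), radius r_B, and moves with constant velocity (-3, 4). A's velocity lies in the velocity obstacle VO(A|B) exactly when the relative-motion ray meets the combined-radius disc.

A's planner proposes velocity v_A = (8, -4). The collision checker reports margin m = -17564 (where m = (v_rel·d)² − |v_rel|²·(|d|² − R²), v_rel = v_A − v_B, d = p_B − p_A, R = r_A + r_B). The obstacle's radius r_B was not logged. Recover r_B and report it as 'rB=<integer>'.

m = -17564
d = (-7, -16);  v_rel = (11, -8),  |v_rel|² = 185
v_rel×d = (11)·(-16) − (-8)·(-7) = -232
since m = R²·185 − (-232)²:  R² = (53824 + -17564) / 185 = 196
R = √196 = 14  ⇒  r_B = 14 − 8 = 6

rB=6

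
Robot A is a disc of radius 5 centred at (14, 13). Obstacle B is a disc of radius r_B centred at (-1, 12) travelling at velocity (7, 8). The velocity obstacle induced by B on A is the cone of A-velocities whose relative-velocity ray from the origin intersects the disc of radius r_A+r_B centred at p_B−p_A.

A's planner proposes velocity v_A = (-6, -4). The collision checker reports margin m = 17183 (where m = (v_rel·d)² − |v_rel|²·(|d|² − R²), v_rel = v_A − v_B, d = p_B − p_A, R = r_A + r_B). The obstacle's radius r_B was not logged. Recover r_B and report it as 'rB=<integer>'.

m = 17183
d = (-15, -1);  v_rel = (-13, -12),  |v_rel|² = 313
v_rel×d = (-13)·(-1) − (-12)·(-15) = -167
since m = R²·313 − (-167)²:  R² = (27889 + 17183) / 313 = 144
R = √144 = 12  ⇒  r_B = 12 − 5 = 7

rB=7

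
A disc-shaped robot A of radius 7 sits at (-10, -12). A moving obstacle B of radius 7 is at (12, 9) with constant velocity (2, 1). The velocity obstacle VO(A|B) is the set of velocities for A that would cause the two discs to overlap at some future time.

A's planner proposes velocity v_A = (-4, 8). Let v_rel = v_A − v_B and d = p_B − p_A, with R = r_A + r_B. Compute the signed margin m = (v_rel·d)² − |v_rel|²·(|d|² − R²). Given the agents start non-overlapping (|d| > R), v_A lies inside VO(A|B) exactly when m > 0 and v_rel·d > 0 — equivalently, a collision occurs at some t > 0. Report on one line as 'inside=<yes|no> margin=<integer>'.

d = (22, 21),  |d|² = 925;  R = 7+7 = 14,  c = 925−14² = 729
v_rel = (-6, 7),  |v_rel|² = 85;  v_rel·d = (-6)·(22) + (7)·(21) = 15
85·t² − 30·t + 729 = 0  ⇒  m = 15² − 85·729 = -61740
m = -61740 < 0,  v_rel·d = 15 > 0  ⇒  outside

inside=no margin=-61740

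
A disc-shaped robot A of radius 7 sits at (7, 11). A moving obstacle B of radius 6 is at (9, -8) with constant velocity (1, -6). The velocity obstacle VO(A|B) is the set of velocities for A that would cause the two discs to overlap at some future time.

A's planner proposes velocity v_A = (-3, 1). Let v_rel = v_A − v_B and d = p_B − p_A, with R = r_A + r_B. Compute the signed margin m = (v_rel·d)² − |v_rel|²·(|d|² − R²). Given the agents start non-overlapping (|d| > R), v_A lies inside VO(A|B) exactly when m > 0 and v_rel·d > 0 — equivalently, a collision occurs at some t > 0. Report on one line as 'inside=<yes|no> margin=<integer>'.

d = (2, -19),  |d|² = 365;  R = 7+6 = 13,  c = 365−13² = 196
v_rel = (-4, 7),  |v_rel|² = 65;  v_rel·d = (-4)·(2) + (7)·(-19) = -141
65·t² + 282·t + 196 = 0  ⇒  m = (-141)² − 65·196 = 7141
m = 7141 > 0,  v_rel·d = -141 < 0  ⇒  outside

inside=no margin=7141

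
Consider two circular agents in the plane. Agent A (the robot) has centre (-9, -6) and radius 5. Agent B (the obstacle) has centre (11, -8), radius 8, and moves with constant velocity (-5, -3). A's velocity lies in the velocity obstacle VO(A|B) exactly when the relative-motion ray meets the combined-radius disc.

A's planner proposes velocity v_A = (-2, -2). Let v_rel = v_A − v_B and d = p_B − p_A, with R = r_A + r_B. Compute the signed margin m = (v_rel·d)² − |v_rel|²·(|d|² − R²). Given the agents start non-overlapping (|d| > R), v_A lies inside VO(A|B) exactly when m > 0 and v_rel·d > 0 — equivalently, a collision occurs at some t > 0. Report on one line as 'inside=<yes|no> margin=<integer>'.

d = (20, -2),  |d|² = 404;  R = 5+8 = 13,  c = 404−13² = 235
v_rel = (3, 1),  |v_rel|² = 10;  v_rel·d = (3)·(20) + (1)·(-2) = 58
10·t² − 116·t + 235 = 0  ⇒  m = 58² − 10·235 = 1014
m = 1014 > 0,  v_rel·d = 58 > 0  ⇒  inside

inside=yes margin=1014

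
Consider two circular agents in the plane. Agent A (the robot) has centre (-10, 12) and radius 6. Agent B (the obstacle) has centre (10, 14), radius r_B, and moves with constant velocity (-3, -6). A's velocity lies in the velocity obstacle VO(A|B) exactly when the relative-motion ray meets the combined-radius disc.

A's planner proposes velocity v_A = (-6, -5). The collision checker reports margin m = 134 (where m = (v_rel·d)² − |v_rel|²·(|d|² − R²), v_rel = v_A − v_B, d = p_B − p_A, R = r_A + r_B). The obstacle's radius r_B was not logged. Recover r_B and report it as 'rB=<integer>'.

m = 134
d = (20, 2);  v_rel = (-3, 1),  |v_rel|² = 10
v_rel×d = (-3)·(2) − (1)·(20) = -26
since m = R²·10 − (-26)²:  R² = (676 + 134) / 10 = 81
R = √81 = 9  ⇒  r_B = 9 − 6 = 3

rB=3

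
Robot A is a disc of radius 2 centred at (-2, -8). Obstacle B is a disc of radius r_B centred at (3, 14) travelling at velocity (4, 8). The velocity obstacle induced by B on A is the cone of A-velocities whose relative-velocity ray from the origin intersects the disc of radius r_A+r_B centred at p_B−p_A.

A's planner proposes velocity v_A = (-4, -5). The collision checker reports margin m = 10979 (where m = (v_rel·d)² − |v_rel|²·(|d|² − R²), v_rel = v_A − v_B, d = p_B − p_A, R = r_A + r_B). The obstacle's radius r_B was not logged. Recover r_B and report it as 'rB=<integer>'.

m = 10979
d = (5, 22);  v_rel = (-8, -13),  |v_rel|² = 233
v_rel×d = (-8)·(22) − (-13)·(5) = -111
since m = R²·233 − (-111)²:  R² = (12321 + 10979) / 233 = 100
R = √100 = 10  ⇒  r_B = 10 − 2 = 8

rB=8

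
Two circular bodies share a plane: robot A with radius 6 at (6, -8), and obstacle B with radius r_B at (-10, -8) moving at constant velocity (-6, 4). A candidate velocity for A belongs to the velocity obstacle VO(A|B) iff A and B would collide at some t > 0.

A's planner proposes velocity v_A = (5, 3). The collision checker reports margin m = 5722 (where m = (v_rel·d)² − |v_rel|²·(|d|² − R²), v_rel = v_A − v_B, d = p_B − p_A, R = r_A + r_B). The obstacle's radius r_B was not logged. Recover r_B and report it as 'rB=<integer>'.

m = 5722
d = (-16, 0);  v_rel = (11, -1),  |v_rel|² = 122
v_rel×d = (11)·(0) − (-1)·(-16) = -16
since m = R²·122 − (-16)²:  R² = (256 + 5722) / 122 = 49
R = √49 = 7  ⇒  r_B = 7 − 6 = 1

rB=1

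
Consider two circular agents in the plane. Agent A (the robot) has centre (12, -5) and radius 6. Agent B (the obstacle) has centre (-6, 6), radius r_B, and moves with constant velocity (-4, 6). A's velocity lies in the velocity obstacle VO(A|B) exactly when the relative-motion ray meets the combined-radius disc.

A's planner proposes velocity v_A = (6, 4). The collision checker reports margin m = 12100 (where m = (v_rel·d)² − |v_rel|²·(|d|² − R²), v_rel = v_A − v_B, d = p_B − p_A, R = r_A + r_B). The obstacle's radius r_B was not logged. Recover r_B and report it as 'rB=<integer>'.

m = 12100
d = (-18, 11);  v_rel = (10, -2),  |v_rel|² = 104
v_rel×d = (10)·(11) − (-2)·(-18) = 74
since m = R²·104 − 74²:  R² = (5476 + 12100) / 104 = 169
R = √169 = 13  ⇒  r_B = 13 − 6 = 7

rB=7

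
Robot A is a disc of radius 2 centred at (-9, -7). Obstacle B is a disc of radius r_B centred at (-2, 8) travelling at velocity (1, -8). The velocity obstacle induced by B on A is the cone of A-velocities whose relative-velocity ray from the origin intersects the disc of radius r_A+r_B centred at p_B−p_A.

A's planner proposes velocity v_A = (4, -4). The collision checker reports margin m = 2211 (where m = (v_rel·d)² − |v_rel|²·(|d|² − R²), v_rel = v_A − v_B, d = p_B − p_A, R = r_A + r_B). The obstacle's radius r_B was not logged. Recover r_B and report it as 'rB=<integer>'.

m = 2211
d = (7, 15);  v_rel = (3, 4),  |v_rel|² = 25
v_rel×d = (3)·(15) − (4)·(7) = 17
since m = R²·25 − 17²:  R² = (289 + 2211) / 25 = 100
R = √100 = 10  ⇒  r_B = 10 − 2 = 8

rB=8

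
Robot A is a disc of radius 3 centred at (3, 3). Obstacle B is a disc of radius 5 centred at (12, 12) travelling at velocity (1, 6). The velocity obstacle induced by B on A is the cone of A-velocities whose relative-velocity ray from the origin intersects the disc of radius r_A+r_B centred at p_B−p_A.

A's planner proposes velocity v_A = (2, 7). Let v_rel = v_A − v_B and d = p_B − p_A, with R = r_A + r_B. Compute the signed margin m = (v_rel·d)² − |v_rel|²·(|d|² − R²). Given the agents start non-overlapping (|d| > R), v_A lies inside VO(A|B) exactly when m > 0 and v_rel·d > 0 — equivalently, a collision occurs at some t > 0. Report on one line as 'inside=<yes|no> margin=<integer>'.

d = (9, 9),  |d|² = 162;  R = 3+5 = 8,  c = 162−8² = 98
v_rel = (1, 1),  |v_rel|² = 2;  v_rel·d = (1)·(9) + (1)·(9) = 18
2·t² − 36·t + 98 = 0  ⇒  m = 18² − 2·98 = 128
m = 128 > 0,  v_rel·d = 18 > 0  ⇒  inside

inside=yes margin=128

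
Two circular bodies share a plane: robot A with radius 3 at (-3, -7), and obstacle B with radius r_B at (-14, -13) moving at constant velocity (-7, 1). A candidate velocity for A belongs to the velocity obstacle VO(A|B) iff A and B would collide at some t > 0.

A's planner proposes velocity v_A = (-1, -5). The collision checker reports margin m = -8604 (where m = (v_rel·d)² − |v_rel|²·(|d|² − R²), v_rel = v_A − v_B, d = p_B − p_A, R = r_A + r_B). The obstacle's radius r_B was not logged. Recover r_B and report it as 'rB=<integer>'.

m = -8604
d = (-11, -6);  v_rel = (6, -6),  |v_rel|² = 72
v_rel×d = (6)·(-6) − (-6)·(-11) = -102
since m = R²·72 − (-102)²:  R² = (10404 + -8604) / 72 = 25
R = √25 = 5  ⇒  r_B = 5 − 3 = 2

rB=2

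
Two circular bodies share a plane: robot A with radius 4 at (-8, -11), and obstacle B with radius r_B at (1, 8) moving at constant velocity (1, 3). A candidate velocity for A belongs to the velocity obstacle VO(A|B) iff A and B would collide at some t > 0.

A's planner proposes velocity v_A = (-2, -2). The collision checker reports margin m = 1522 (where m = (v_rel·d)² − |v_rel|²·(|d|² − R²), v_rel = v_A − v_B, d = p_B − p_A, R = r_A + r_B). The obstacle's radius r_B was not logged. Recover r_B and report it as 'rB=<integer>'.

m = 1522
d = (9, 19);  v_rel = (-3, -5),  |v_rel|² = 34
v_rel×d = (-3)·(19) − (-5)·(9) = -12
since m = R²·34 − (-12)²:  R² = (144 + 1522) / 34 = 49
R = √49 = 7  ⇒  r_B = 7 − 4 = 3

rB=3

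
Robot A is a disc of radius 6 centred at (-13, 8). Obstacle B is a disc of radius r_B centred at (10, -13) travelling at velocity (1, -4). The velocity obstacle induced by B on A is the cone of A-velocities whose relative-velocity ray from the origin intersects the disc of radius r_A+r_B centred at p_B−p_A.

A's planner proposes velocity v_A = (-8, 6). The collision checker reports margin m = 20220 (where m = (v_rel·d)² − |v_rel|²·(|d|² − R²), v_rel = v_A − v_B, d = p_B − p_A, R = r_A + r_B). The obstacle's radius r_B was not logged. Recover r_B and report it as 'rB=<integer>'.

m = 20220
d = (23, -21);  v_rel = (-9, 10),  |v_rel|² = 181
v_rel×d = (-9)·(-21) − (10)·(23) = -41
since m = R²·181 − (-41)²:  R² = (1681 + 20220) / 181 = 121
R = √121 = 11  ⇒  r_B = 11 − 6 = 5

rB=5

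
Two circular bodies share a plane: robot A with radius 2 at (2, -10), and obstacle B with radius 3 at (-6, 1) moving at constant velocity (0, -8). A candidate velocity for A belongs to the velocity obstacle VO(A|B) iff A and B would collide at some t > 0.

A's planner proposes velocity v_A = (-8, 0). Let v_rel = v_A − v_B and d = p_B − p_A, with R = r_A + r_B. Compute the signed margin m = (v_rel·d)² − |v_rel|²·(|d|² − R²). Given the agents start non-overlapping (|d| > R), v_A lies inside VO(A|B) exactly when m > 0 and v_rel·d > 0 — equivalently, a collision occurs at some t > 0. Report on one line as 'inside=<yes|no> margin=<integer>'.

d = (-8, 11),  |d|² = 185;  R = 2+3 = 5,  c = 185−5² = 160
v_rel = (-8, 8),  |v_rel|² = 128;  v_rel·d = (-8)·(-8) + (8)·(11) = 152
128·t² − 304·t + 160 = 0  ⇒  m = 152² − 128·160 = 2624
m = 2624 > 0,  v_rel·d = 152 > 0  ⇒  inside

inside=yes margin=2624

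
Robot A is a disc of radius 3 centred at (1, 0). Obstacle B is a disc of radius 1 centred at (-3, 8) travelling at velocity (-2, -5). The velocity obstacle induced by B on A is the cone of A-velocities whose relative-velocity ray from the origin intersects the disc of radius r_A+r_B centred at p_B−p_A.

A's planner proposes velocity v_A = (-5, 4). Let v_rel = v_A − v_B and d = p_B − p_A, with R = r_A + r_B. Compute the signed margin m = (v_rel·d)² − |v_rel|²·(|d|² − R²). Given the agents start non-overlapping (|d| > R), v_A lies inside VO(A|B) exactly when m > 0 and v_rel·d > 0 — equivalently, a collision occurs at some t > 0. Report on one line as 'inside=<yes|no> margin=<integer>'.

d = (-4, 8),  |d|² = 80;  R = 3+1 = 4,  c = 80−4² = 64
v_rel = (-3, 9),  |v_rel|² = 90;  v_rel·d = (-3)·(-4) + (9)·(8) = 84
90·t² − 168·t + 64 = 0  ⇒  m = 84² − 90·64 = 1296
m = 1296 > 0,  v_rel·d = 84 > 0  ⇒  inside

inside=yes margin=1296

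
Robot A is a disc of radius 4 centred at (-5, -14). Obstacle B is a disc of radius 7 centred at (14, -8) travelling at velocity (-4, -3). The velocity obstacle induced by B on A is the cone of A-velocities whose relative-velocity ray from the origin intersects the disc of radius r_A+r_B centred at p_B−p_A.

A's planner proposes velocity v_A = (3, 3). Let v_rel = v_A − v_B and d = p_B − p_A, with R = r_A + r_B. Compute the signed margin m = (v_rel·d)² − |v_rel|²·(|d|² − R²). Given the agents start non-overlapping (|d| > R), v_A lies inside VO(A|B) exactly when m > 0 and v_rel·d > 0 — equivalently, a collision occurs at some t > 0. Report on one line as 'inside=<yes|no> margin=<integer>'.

d = (19, 6),  |d|² = 397;  R = 4+7 = 11,  c = 397−11² = 276
v_rel = (7, 6),  |v_rel|² = 85;  v_rel·d = (7)·(19) + (6)·(6) = 169
85·t² − 338·t + 276 = 0  ⇒  m = 169² − 85·276 = 5101
m = 5101 > 0,  v_rel·d = 169 > 0  ⇒  inside

inside=yes margin=5101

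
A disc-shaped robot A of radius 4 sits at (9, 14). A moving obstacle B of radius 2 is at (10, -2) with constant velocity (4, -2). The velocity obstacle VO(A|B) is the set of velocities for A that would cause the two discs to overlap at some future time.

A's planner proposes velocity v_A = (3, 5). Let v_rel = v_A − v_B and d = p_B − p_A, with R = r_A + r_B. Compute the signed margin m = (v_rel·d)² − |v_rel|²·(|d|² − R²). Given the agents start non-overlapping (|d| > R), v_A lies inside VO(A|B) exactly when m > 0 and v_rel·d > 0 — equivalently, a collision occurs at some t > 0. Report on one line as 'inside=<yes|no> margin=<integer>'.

d = (1, -16),  |d|² = 257;  R = 4+2 = 6,  c = 257−6² = 221
v_rel = (-1, 7),  |v_rel|² = 50;  v_rel·d = (-1)·(1) + (7)·(-16) = -113
50·t² + 226·t + 221 = 0  ⇒  m = (-113)² − 50·221 = 1719
m = 1719 > 0,  v_rel·d = -113 < 0  ⇒  outside

inside=no margin=1719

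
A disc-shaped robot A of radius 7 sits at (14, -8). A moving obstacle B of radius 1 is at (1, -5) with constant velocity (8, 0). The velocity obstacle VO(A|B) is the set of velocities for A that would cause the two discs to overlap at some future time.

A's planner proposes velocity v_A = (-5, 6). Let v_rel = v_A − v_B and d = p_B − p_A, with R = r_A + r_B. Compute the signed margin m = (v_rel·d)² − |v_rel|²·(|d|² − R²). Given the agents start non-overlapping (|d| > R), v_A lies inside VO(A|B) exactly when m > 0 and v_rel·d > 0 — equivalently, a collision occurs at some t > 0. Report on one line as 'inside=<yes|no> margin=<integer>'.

d = (-13, 3),  |d|² = 178;  R = 7+1 = 8,  c = 178−8² = 114
v_rel = (-13, 6),  |v_rel|² = 205;  v_rel·d = (-13)·(-13) + (6)·(3) = 187
205·t² − 374·t + 114 = 0  ⇒  m = 187² − 205·114 = 11599
m = 11599 > 0,  v_rel·d = 187 > 0  ⇒  inside

inside=yes margin=11599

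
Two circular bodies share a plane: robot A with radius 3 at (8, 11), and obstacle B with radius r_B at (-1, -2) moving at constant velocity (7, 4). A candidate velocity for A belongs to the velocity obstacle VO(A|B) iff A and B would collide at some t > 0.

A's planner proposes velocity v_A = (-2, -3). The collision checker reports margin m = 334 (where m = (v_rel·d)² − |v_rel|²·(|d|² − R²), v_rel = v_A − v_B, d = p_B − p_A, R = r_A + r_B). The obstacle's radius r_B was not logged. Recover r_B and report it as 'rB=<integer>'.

m = 334
d = (-9, -13);  v_rel = (-9, -7),  |v_rel|² = 130
v_rel×d = (-9)·(-13) − (-7)·(-9) = 54
since m = R²·130 − 54²:  R² = (2916 + 334) / 130 = 25
R = √25 = 5  ⇒  r_B = 5 − 3 = 2

rB=2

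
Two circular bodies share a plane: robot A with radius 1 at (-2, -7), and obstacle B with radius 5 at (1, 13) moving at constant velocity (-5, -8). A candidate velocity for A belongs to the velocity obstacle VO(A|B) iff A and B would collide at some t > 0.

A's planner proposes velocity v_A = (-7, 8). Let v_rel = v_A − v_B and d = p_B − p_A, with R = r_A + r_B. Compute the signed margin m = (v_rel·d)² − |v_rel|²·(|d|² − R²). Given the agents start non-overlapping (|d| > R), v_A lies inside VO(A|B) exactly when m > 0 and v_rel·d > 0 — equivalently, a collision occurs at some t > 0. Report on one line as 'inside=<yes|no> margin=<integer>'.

d = (3, 20),  |d|² = 409;  R = 1+5 = 6,  c = 409−6² = 373
v_rel = (-2, 16),  |v_rel|² = 260;  v_rel·d = (-2)·(3) + (16)·(20) = 314
260·t² − 628·t + 373 = 0  ⇒  m = 314² − 260·373 = 1616
m = 1616 > 0,  v_rel·d = 314 > 0  ⇒  inside

inside=yes margin=1616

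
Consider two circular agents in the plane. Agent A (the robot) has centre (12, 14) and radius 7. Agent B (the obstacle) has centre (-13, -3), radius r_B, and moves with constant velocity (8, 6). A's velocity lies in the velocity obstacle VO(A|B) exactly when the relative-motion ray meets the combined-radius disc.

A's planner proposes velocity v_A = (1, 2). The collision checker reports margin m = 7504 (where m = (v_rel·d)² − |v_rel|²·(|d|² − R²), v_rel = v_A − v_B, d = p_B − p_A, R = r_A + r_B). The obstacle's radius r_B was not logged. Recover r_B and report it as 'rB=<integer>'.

m = 7504
d = (-25, -17);  v_rel = (-7, -4),  |v_rel|² = 65
v_rel×d = (-7)·(-17) − (-4)·(-25) = 19
since m = R²·65 − 19²:  R² = (361 + 7504) / 65 = 121
R = √121 = 11  ⇒  r_B = 11 − 7 = 4

rB=4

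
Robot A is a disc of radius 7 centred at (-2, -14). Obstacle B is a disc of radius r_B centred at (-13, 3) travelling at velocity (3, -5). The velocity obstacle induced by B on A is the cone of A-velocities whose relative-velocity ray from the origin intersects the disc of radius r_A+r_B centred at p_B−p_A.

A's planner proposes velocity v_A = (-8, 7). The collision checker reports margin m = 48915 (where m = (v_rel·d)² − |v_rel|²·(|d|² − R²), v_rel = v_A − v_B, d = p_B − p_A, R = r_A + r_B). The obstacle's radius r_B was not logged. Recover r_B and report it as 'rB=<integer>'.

m = 48915
d = (-11, 17);  v_rel = (-11, 12),  |v_rel|² = 265
v_rel×d = (-11)·(17) − (12)·(-11) = -55
since m = R²·265 − (-55)²:  R² = (3025 + 48915) / 265 = 196
R = √196 = 14  ⇒  r_B = 14 − 7 = 7

rB=7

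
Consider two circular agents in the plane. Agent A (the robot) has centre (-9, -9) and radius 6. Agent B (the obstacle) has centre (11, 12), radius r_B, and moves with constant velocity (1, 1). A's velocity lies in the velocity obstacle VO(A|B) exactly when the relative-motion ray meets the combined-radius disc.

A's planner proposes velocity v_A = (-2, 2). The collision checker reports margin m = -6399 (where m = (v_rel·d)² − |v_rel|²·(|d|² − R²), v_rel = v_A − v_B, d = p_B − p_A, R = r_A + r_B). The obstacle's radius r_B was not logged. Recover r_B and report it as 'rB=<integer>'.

m = -6399
d = (20, 21);  v_rel = (-3, 1),  |v_rel|² = 10
v_rel×d = (-3)·(21) − (1)·(20) = -83
since m = R²·10 − (-83)²:  R² = (6889 + -6399) / 10 = 49
R = √49 = 7  ⇒  r_B = 7 − 6 = 1

rB=1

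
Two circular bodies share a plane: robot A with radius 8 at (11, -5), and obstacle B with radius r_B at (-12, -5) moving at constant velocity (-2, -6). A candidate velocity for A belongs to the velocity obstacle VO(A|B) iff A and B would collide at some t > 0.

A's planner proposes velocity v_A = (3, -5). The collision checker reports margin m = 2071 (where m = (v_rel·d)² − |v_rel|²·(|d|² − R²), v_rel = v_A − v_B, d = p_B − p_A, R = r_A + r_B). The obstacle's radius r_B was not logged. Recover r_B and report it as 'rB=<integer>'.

m = 2071
d = (-23, 0);  v_rel = (5, 1),  |v_rel|² = 26
v_rel×d = (5)·(0) − (1)·(-23) = 23
since m = R²·26 − 23²:  R² = (529 + 2071) / 26 = 100
R = √100 = 10  ⇒  r_B = 10 − 8 = 2

rB=2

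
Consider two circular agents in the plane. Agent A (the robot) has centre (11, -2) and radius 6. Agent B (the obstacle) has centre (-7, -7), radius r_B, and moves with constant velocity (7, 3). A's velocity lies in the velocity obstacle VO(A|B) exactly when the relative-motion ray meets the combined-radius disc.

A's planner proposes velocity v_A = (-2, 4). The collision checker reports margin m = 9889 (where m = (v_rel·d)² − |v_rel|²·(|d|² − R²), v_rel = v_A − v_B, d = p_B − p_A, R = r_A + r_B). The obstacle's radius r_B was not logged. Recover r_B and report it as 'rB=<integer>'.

m = 9889
d = (-18, -5);  v_rel = (-9, 1),  |v_rel|² = 82
v_rel×d = (-9)·(-5) − (1)·(-18) = 63
since m = R²·82 − 63²:  R² = (3969 + 9889) / 82 = 169
R = √169 = 13  ⇒  r_B = 13 − 6 = 7

rB=7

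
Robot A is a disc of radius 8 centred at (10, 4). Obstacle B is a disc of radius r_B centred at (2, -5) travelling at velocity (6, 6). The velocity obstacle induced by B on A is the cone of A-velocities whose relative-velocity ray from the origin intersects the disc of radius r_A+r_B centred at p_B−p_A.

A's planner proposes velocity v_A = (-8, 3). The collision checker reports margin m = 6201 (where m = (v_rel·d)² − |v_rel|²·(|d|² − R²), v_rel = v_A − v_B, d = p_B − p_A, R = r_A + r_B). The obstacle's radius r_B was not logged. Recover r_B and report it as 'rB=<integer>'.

m = 6201
d = (-8, -9);  v_rel = (-14, -3),  |v_rel|² = 205
v_rel×d = (-14)·(-9) − (-3)·(-8) = 102
since m = R²·205 − 102²:  R² = (10404 + 6201) / 205 = 81
R = √81 = 9  ⇒  r_B = 9 − 8 = 1

rB=1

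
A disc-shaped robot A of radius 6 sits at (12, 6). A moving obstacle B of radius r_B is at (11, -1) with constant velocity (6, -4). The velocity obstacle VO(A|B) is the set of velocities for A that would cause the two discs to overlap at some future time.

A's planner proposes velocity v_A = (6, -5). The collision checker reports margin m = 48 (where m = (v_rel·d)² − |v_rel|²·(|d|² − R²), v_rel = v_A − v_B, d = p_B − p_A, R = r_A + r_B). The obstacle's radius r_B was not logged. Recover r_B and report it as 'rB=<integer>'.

m = 48
d = (-1, -7);  v_rel = (0, -1),  |v_rel|² = 1
v_rel×d = (0)·(-7) − (-1)·(-1) = -1
since m = R²·1 − (-1)²:  R² = (1 + 48) / 1 = 49
R = √49 = 7  ⇒  r_B = 7 − 6 = 1

rB=1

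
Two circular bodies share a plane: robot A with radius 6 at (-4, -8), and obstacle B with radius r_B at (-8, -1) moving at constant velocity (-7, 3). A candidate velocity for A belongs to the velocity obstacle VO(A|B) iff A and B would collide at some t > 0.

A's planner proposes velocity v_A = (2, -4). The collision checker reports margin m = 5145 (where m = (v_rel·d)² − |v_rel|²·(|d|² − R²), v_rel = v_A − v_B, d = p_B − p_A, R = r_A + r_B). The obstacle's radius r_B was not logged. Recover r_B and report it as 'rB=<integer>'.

m = 5145
d = (-4, 7);  v_rel = (9, -7),  |v_rel|² = 130
v_rel×d = (9)·(7) − (-7)·(-4) = 35
since m = R²·130 − 35²:  R² = (1225 + 5145) / 130 = 49
R = √49 = 7  ⇒  r_B = 7 − 6 = 1

rB=1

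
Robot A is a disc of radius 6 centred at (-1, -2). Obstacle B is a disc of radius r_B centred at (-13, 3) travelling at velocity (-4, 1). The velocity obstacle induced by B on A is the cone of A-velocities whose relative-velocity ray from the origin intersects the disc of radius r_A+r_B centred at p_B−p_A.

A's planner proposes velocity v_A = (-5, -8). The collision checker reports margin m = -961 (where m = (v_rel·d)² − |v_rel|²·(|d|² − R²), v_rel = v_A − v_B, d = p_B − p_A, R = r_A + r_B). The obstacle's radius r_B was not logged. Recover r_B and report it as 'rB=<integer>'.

m = -961
d = (-12, 5);  v_rel = (-1, -9),  |v_rel|² = 82
v_rel×d = (-1)·(5) − (-9)·(-12) = -113
since m = R²·82 − (-113)²:  R² = (12769 + -961) / 82 = 144
R = √144 = 12  ⇒  r_B = 12 − 6 = 6

rB=6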